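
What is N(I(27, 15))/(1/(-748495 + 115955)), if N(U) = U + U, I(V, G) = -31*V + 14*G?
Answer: 793205160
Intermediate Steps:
N(U) = 2*U
N(I(27, 15))/(1/(-748495 + 115955)) = (2*(-31*27 + 14*15))/(1/(-748495 + 115955)) = (2*(-837 + 210))/(1/(-632540)) = (2*(-627))/(-1/632540) = -1254*(-632540) = 793205160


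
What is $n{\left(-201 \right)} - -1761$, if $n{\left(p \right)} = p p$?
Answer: $42162$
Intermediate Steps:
$n{\left(p \right)} = p^{2}$
$n{\left(-201 \right)} - -1761 = \left(-201\right)^{2} - -1761 = 40401 + 1761 = 42162$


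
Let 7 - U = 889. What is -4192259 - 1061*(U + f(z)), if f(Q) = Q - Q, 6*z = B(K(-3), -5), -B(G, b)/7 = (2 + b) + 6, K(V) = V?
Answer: -3256457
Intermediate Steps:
B(G, b) = -56 - 7*b (B(G, b) = -7*((2 + b) + 6) = -7*(8 + b) = -56 - 7*b)
z = -7/2 (z = (-56 - 7*(-5))/6 = (-56 + 35)/6 = (⅙)*(-21) = -7/2 ≈ -3.5000)
f(Q) = 0
U = -882 (U = 7 - 1*889 = 7 - 889 = -882)
-4192259 - 1061*(U + f(z)) = -4192259 - 1061*(-882 + 0) = -4192259 - 1061*(-882) = -4192259 - 1*(-935802) = -4192259 + 935802 = -3256457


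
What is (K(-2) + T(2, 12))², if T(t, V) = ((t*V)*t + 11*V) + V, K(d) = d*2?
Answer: 35344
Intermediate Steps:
K(d) = 2*d
T(t, V) = 12*V + V*t² (T(t, V) = ((V*t)*t + 11*V) + V = (V*t² + 11*V) + V = (11*V + V*t²) + V = 12*V + V*t²)
(K(-2) + T(2, 12))² = (2*(-2) + 12*(12 + 2²))² = (-4 + 12*(12 + 4))² = (-4 + 12*16)² = (-4 + 192)² = 188² = 35344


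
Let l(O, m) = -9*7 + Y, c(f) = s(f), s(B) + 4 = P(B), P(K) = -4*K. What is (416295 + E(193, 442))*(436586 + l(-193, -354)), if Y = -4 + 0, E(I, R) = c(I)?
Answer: 181381938361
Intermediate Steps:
s(B) = -4 - 4*B
c(f) = -4 - 4*f
E(I, R) = -4 - 4*I
Y = -4
l(O, m) = -67 (l(O, m) = -9*7 - 4 = -63 - 4 = -67)
(416295 + E(193, 442))*(436586 + l(-193, -354)) = (416295 + (-4 - 4*193))*(436586 - 67) = (416295 + (-4 - 772))*436519 = (416295 - 776)*436519 = 415519*436519 = 181381938361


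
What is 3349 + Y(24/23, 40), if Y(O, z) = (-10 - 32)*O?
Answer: 76019/23 ≈ 3305.2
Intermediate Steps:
Y(O, z) = -42*O
3349 + Y(24/23, 40) = 3349 - 1008/23 = 76019/23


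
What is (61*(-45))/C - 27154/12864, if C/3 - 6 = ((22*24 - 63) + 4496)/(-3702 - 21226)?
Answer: -3626136319/22685664 ≈ -159.84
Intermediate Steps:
C = 10581/608 (C = 18 + 3*(((22*24 - 63) + 4496)/(-3702 - 21226)) = 18 + 3*(((528 - 63) + 4496)/(-24928)) = 18 + 3*((465 + 4496)*(-1/24928)) = 18 + 3*(4961*(-1/24928)) = 18 + 3*(-121/608) = 18 - 363/608 = 10581/608 ≈ 17.403)
(61*(-45))/C - 27154/12864 = (61*(-45))/(10581/608) - 27154/12864 = -2745*608/10581 - 27154*1/12864 = -556320/3527 - 13577/6432 = -3626136319/22685664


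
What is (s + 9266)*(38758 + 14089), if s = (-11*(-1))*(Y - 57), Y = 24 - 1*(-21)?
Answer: 482704498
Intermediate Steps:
Y = 45 (Y = 24 + 21 = 45)
s = -132 (s = (-11*(-1))*(45 - 57) = 11*(-12) = -132)
(s + 9266)*(38758 + 14089) = (-132 + 9266)*(38758 + 14089) = 9134*52847 = 482704498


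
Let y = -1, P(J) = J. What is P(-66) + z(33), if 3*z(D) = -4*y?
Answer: -194/3 ≈ -64.667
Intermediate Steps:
z(D) = 4/3 (z(D) = (-4*(-1))/3 = (1/3)*4 = 4/3)
P(-66) + z(33) = -66 + 4/3 = -194/3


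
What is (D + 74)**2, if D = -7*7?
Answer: 625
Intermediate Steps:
D = -49
(D + 74)**2 = (-49 + 74)**2 = 25**2 = 625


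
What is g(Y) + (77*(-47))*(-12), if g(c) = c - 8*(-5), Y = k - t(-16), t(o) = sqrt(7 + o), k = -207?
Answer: 43261 - 3*I ≈ 43261.0 - 3.0*I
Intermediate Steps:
Y = -207 - 3*I (Y = -207 - sqrt(7 - 16) = -207 - sqrt(-9) = -207 - 3*I ≈ -207.0 - 3.0*I)
g(c) = 40 + c (g(c) = c + 40 = 40 + c)
g(Y) + (77*(-47))*(-12) = (40 + (-207 - 3*I)) + (77*(-47))*(-12) = (-167 - 3*I) - 3619*(-12) = (-167 - 3*I) + 43428 = 43261 - 3*I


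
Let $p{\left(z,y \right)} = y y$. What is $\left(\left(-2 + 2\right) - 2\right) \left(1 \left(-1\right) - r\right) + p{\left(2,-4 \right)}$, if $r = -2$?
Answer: $14$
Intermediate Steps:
$p{\left(z,y \right)} = y^{2}$
$\left(\left(-2 + 2\right) - 2\right) \left(1 \left(-1\right) - r\right) + p{\left(2,-4 \right)} = \left(\left(-2 + 2\right) - 2\right) \left(1 \left(-1\right) - -2\right) + \left(-4\right)^{2} = \left(0 - 2\right) \left(-1 + 2\right) + 16 = \left(-2\right) 1 + 16 = -2 + 16 = 14$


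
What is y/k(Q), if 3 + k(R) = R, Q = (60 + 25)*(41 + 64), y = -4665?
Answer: -1555/2974 ≈ -0.52287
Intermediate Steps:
Q = 8925 (Q = 85*105 = 8925)
k(R) = -3 + R
y/k(Q) = -4665/(-3 + 8925) = -4665/8922 = -4665*1/8922 = -1555/2974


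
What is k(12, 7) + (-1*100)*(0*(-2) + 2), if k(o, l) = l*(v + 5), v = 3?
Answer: -144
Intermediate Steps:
k(o, l) = 8*l (k(o, l) = l*(3 + 5) = l*8 = 8*l)
k(12, 7) + (-1*100)*(0*(-2) + 2) = 8*7 + (-1*100)*(0*(-2) + 2) = 56 - 100*(0 + 2) = 56 - 100*2 = 56 - 200 = -144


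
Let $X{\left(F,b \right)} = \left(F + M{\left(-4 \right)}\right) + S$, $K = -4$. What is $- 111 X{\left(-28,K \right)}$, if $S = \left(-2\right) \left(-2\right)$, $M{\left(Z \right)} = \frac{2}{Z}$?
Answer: $\frac{5439}{2} \approx 2719.5$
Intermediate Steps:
$S = 4$
$X{\left(F,b \right)} = \frac{7}{2} + F$ ($X{\left(F,b \right)} = \left(F + \frac{2}{-4}\right) + 4 = \left(F + 2 \left(- \frac{1}{4}\right)\right) + 4 = \left(F - \frac{1}{2}\right) + 4 = \left(- \frac{1}{2} + F\right) + 4 = \frac{7}{2} + F$)
$- 111 X{\left(-28,K \right)} = - 111 \left(\frac{7}{2} - 28\right) = \left(-111\right) \left(- \frac{49}{2}\right) = \frac{5439}{2}$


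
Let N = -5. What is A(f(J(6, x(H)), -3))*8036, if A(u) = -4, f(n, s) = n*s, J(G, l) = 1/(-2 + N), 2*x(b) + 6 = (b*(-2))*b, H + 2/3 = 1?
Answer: -32144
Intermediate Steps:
H = ⅓ (H = -⅔ + 1 = ⅓ ≈ 0.33333)
x(b) = -3 - b² (x(b) = -3 + ((b*(-2))*b)/2 = -3 + ((-2*b)*b)/2 = -3 + (-2*b²)/2 = -3 - b²)
J(G, l) = -⅐ (J(G, l) = 1/(-2 - 5) = 1/(-7) = -⅐)
A(f(J(6, x(H)), -3))*8036 = -4*8036 = -32144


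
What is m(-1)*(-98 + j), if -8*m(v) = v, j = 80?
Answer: -9/4 ≈ -2.2500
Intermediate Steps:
m(v) = -v/8
m(-1)*(-98 + j) = (-⅛*(-1))*(-98 + 80) = (⅛)*(-18) = -9/4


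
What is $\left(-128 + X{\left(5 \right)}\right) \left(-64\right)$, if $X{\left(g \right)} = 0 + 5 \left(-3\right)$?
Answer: $9152$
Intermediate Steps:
$X{\left(g \right)} = -15$ ($X{\left(g \right)} = 0 - 15 = -15$)
$\left(-128 + X{\left(5 \right)}\right) \left(-64\right) = \left(-128 - 15\right) \left(-64\right) = \left(-143\right) \left(-64\right) = 9152$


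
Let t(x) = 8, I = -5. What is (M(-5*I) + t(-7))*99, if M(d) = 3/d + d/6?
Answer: 60819/50 ≈ 1216.4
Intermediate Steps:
M(d) = 3/d + d/6 (M(d) = 3/d + d*(⅙) = 3/d + d/6)
(M(-5*I) + t(-7))*99 = ((3/((-5*(-5))) + (-5*(-5))/6) + 8)*99 = ((3/25 + (⅙)*25) + 8)*99 = ((3*(1/25) + 25/6) + 8)*99 = ((3/25 + 25/6) + 8)*99 = (643/150 + 8)*99 = (1843/150)*99 = 60819/50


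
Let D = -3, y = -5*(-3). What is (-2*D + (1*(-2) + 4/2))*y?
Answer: 90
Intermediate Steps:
y = 15
(-2*D + (1*(-2) + 4/2))*y = (-2*(-3) + (1*(-2) + 4/2))*15 = (6 + (-2 + 4*(½)))*15 = (6 + (-2 + 2))*15 = (6 + 0)*15 = 6*15 = 90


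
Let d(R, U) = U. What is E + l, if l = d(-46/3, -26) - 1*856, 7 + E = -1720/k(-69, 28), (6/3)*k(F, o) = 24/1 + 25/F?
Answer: -1687319/1631 ≈ -1034.5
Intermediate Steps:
k(F, o) = 12 + 25/(2*F) (k(F, o) = (24/1 + 25/F)/2 = (24*1 + 25/F)/2 = (24 + 25/F)/2 = 12 + 25/(2*F))
E = -248777/1631 (E = -7 - 1720/(12 + (25/2)/(-69)) = -7 - 1720/(12 + (25/2)*(-1/69)) = -7 - 1720/(12 - 25/138) = -7 - 1720/1631/138 = -7 - 1720*138/1631 = -7 - 237360/1631 = -248777/1631 ≈ -152.53)
l = -882 (l = -26 - 1*856 = -26 - 856 = -882)
E + l = -248777/1631 - 882 = -1687319/1631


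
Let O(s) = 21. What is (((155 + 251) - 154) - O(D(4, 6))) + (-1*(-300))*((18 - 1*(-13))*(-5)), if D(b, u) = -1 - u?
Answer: -46269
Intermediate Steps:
(((155 + 251) - 154) - O(D(4, 6))) + (-1*(-300))*((18 - 1*(-13))*(-5)) = (((155 + 251) - 154) - 1*21) + (-1*(-300))*((18 - 1*(-13))*(-5)) = ((406 - 154) - 21) + 300*((18 + 13)*(-5)) = (252 - 21) + 300*(31*(-5)) = 231 + 300*(-155) = 231 - 46500 = -46269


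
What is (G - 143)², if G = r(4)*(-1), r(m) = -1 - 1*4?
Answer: 19044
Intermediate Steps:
r(m) = -5 (r(m) = -1 - 4 = -5)
G = 5 (G = -5*(-1) = 5)
(G - 143)² = (5 - 143)² = (-138)² = 19044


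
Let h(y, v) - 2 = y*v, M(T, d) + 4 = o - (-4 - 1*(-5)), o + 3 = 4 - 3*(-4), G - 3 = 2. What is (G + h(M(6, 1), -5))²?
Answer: 1089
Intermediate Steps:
G = 5 (G = 3 + 2 = 5)
o = 13 (o = -3 + (4 - 3*(-4)) = -3 + (4 + 12) = -3 + 16 = 13)
M(T, d) = 8 (M(T, d) = -4 + (13 - (-4 - 1*(-5))) = -4 + (13 - (-4 + 5)) = -4 + (13 - 1*1) = -4 + (13 - 1) = -4 + 12 = 8)
h(y, v) = 2 + v*y (h(y, v) = 2 + y*v = 2 + v*y)
(G + h(M(6, 1), -5))² = (5 + (2 - 5*8))² = (5 + (2 - 40))² = (5 - 38)² = (-33)² = 1089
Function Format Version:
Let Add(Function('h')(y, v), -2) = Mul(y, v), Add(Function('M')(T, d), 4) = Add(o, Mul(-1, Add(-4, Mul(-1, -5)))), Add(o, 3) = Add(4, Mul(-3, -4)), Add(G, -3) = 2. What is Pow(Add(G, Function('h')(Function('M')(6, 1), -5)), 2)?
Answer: 1089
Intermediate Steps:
G = 5 (G = Add(3, 2) = 5)
o = 13 (o = Add(-3, Add(4, Mul(-3, -4))) = Add(-3, Add(4, 12)) = Add(-3, 16) = 13)
Function('M')(T, d) = 8 (Function('M')(T, d) = Add(-4, Add(13, Mul(-1, Add(-4, Mul(-1, -5))))) = Add(-4, Add(13, Mul(-1, Add(-4, 5)))) = Add(-4, Add(13, Mul(-1, 1))) = Add(-4, Add(13, -1)) = Add(-4, 12) = 8)
Function('h')(y, v) = Add(2, Mul(v, y)) (Function('h')(y, v) = Add(2, Mul(y, v)) = Add(2, Mul(v, y)))
Pow(Add(G, Function('h')(Function('M')(6, 1), -5)), 2) = Pow(Add(5, Add(2, Mul(-5, 8))), 2) = Pow(Add(5, Add(2, -40)), 2) = Pow(Add(5, -38), 2) = Pow(-33, 2) = 1089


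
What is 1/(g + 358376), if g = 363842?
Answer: 1/722218 ≈ 1.3846e-6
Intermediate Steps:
1/(g + 358376) = 1/(363842 + 358376) = 1/722218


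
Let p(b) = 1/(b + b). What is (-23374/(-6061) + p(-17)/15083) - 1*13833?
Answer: -1482204811411/107179798 ≈ -13829.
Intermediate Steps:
p(b) = 1/(2*b)
(-23374/(-6061) + p(-17)/15083) - 1*13833 = (-23374/(-6061) + ((½)/(-17))/15083) - 1*13833 = (-23374*(-1/6061) + ((½)*(-1/17))*(1/15083)) - 13833 = (806/209 - 1/34*1/15083) - 13833 = (806/209 - 1/512822) - 13833 = 413334323/107179798 - 13833 = -1482204811411/107179798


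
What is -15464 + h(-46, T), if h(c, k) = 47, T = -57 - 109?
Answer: -15417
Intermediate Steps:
T = -166
-15464 + h(-46, T) = -15464 + 47 = -15417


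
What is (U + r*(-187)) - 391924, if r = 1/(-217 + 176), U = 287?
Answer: -16056930/41 ≈ -3.9163e+5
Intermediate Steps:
r = -1/41 (r = 1/(-41) = -1/41 ≈ -0.024390)
(U + r*(-187)) - 391924 = (287 - 1/41*(-187)) - 391924 = (287 + 187/41) - 391924 = 11954/41 - 391924 = -16056930/41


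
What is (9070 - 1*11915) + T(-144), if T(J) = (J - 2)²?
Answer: 18471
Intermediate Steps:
T(J) = (-2 + J)²
(9070 - 1*11915) + T(-144) = (9070 - 1*11915) + (-2 - 144)² = (9070 - 11915) + (-146)² = -2845 + 21316 = 18471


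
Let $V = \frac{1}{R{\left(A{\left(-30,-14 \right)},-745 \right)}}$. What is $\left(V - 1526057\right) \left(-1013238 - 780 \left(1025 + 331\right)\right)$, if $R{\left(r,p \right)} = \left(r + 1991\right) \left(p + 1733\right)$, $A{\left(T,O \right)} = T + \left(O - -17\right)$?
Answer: $\frac{3066211376219814957}{970216} \approx 3.1603 \cdot 10^{12}$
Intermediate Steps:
$A{\left(T,O \right)} = 17 + O + T$ ($A{\left(T,O \right)} = T + \left(O + 17\right) = T + \left(17 + O\right) = 17 + O + T$)
$R{\left(r,p \right)} = \left(1733 + p\right) \left(1991 + r\right)$ ($R{\left(r,p \right)} = \left(1991 + r\right) \left(1733 + p\right) = \left(1733 + p\right) \left(1991 + r\right)$)
$V = \frac{1}{1940432}$ ($V = \frac{1}{3450403 + 1733 \left(17 - 14 - 30\right) + 1991 \left(-745\right) - 745 \left(17 - 14 - 30\right)} = \frac{1}{3450403 + 1733 \left(-27\right) - 1483295 - -20115} = \frac{1}{3450403 - 46791 - 1483295 + 20115} = \frac{1}{1940432} \approx 5.1535 \cdot 10^{-7}$)
$\left(V - 1526057\right) \left(-1013238 - 780 \left(1025 + 331\right)\right) = \left(\frac{1}{1940432} - 1526057\right) \left(-1013238 - 780 \left(1025 + 331\right)\right) = - \frac{2961209836623 \left(-1013238 - 1057680\right)}{1940432} = \left(- \frac{2961209836623}{1940432}\right) \left(-2070918\right) = \frac{3066211376219814957}{970216}$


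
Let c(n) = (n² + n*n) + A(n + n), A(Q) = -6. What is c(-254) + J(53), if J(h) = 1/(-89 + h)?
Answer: 4644935/36 ≈ 1.2903e+5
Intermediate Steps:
c(n) = -6 + 2*n² (c(n) = (n² + n*n) - 6 = (n² + n²) - 6 = 2*n² - 6 = -6 + 2*n²)
c(-254) + J(53) = (-6 + 2*(-254)²) + 1/(-89 + 53) = (-6 + 2*64516) + 1/(-36) = (-6 + 129032) - 1/36 = 129026 - 1/36 = 4644935/36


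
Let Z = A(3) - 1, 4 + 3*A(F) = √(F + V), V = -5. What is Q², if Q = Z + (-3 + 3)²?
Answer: (7 - I*√2)²/9 ≈ 5.2222 - 2.1999*I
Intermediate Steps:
A(F) = -4/3 + √(-5 + F)/3 (A(F) = -4/3 + √(F - 5)/3 = -4/3 + √(-5 + F)/3)
Z = -7/3 + I*√2/3 (Z = (-4/3 + √(-5 + 3)/3) - 1 = (-4/3 + √(-2)/3) - 1 = (-4/3 + (I*√2)/3) - 1 = (-4/3 + I*√2/3) - 1 = -7/3 + I*√2/3 ≈ -2.3333 + 0.4714*I)
Q = -7/3 + I*√2/3 (Q = (-7/3 + I*√2/3) + (-3 + 3)² = (-7/3 + I*√2/3) + 0² = (-7/3 + I*√2/3) + 0 = -7/3 + I*√2/3 ≈ -2.3333 + 0.4714*I)
Q² = (-7/3 + I*√2/3)²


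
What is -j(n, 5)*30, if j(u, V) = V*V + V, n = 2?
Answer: -900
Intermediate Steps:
j(u, V) = V + V² (j(u, V) = V² + V = V + V²)
-j(n, 5)*30 = -5*(1 + 5)*30 = -5*6*30 = -1*30*30 = -30*30 = -900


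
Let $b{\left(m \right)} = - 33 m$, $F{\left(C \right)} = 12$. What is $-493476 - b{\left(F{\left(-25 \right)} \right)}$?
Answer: $-493080$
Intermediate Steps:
$-493476 - b{\left(F{\left(-25 \right)} \right)} = -493476 - \left(-33\right) 12 = -493476 - -396 = -493476 + 396 = -493080$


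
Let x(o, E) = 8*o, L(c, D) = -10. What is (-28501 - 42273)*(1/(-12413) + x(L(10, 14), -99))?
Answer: 70281483734/12413 ≈ 5.6619e+6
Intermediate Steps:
(-28501 - 42273)*(1/(-12413) + x(L(10, 14), -99)) = (-28501 - 42273)*(1/(-12413) + 8*(-10)) = -70774*(-1/12413 - 80) = -70774*(-993041/12413) = 70281483734/12413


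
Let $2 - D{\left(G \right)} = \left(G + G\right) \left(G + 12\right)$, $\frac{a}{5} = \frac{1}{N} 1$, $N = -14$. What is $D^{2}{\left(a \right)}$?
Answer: $\frac{1022121}{9604} \approx 106.43$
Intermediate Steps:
$a = - \frac{5}{14}$ ($a = 5 \frac{1}{-14} \cdot 1 = 5 \left(\left(- \frac{1}{14}\right) 1\right) = 5 \left(- \frac{1}{14}\right) = - \frac{5}{14} \approx -0.35714$)
$D{\left(G \right)} = 2 - 2 G \left(12 + G\right)$ ($D{\left(G \right)} = 2 - \left(G + G\right) \left(G + 12\right) = 2 - 2 G \left(12 + G\right)$)
$D^{2}{\left(a \right)} = \left(2 - - \frac{60}{7} - 2 \left(- \frac{5}{14}\right)^{2}\right)^{2} = \left(2 + \frac{60}{7} - \frac{25}{98}\right)^{2} = \left(\frac{1011}{98}\right)^{2} = \frac{1022121}{9604}$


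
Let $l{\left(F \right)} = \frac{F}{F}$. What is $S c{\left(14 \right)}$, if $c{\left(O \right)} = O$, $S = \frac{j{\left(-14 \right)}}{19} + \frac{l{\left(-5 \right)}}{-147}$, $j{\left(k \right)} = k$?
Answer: $- \frac{4154}{399} \approx -10.411$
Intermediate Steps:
$l{\left(F \right)} = 1$
$S = - \frac{2077}{2793}$ ($S = - \frac{14}{19} + 1 \frac{1}{-147} = \left(-14\right) \frac{1}{19} + 1 \left(- \frac{1}{147}\right) = - \frac{14}{19} - \frac{1}{147} = - \frac{2077}{2793} \approx -0.74364$)
$S c{\left(14 \right)} = \left(- \frac{2077}{2793}\right) 14 = - \frac{4154}{399}$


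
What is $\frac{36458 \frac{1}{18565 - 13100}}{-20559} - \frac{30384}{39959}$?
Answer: $- \frac{3415249170262}{4489590847665} \approx -0.7607$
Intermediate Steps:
$\frac{36458 \frac{1}{18565 - 13100}}{-20559} - \frac{30384}{39959} = \frac{36458}{5465} \left(- \frac{1}{20559}\right) - \frac{30384}{39959} = - \frac{36458}{112354935} - \frac{30384}{39959} = - \frac{3415249170262}{4489590847665}$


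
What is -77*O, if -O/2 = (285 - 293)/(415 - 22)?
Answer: -1232/393 ≈ -3.1349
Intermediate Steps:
O = 16/393 (O = -2*(285 - 293)/(415 - 22) = -(-16)/393 = -2*(-8/393) = 16/393 ≈ 0.040712)
-77*O = -77*16/393 = -1232/393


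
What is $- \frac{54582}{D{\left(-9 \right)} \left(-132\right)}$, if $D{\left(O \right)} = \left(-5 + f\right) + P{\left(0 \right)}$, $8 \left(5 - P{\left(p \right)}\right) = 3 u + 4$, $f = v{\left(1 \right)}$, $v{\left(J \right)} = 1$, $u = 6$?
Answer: $- \frac{1654}{7} \approx -236.29$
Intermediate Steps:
$f = 1$
$P{\left(p \right)} = \frac{9}{4}$ ($P{\left(p \right)} = 5 - \frac{3 \cdot 6 + 4}{8} = 5 - \frac{18 + 4}{8} = 5 - \frac{11}{4} = \frac{9}{4}$)
$D{\left(O \right)} = - \frac{7}{4}$ ($D{\left(O \right)} = \left(-5 + 1\right) + \frac{9}{4} = -4 + \frac{9}{4} = - \frac{7}{4}$)
$- \frac{54582}{D{\left(-9 \right)} \left(-132\right)} = - \frac{54582}{\left(- \frac{7}{4}\right) \left(-132\right)} = - \frac{54582}{231} = \left(-54582\right) \frac{1}{231} = - \frac{1654}{7}$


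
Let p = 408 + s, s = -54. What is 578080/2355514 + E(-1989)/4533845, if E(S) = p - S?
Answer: 1313222043451/5339767685665 ≈ 0.24593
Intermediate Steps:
p = 354 (p = 408 - 54 = 354)
E(S) = 354 - S
578080/2355514 + E(-1989)/4533845 = 578080/2355514 + (354 - 1*(-1989))/4533845 = 578080*(1/2355514) + (354 + 1989)*(1/4533845) = 289040/1177757 + 2343*(1/4533845) = 289040/1177757 + 2343/4533845 = 1313222043451/5339767685665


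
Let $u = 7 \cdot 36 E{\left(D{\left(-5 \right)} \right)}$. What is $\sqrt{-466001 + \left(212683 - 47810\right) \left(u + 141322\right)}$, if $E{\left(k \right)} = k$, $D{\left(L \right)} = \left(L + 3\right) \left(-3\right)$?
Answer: $3 \sqrt{2616556009} \approx 1.5346 \cdot 10^{5}$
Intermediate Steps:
$D{\left(L \right)} = -9 - 3 L$ ($D{\left(L \right)} = \left(3 + L\right) \left(-3\right) = -9 - 3 L$)
$u = 1512$ ($u = 7 \cdot 36 \left(-9 - -15\right) = 252 \left(-9 + 15\right) = 252 \cdot 6 = 1512$)
$\sqrt{-466001 + \left(212683 - 47810\right) \left(u + 141322\right)} = \sqrt{-466001 + \left(212683 - 47810\right) \left(1512 + 141322\right)} = \sqrt{-466001 + 164873 \cdot 142834} = \sqrt{-466001 + 23549470082} = \sqrt{23549004081} = 3 \sqrt{2616556009}$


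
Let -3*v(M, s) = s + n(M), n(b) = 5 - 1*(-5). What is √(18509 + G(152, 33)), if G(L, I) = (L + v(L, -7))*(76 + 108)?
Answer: √46293 ≈ 215.16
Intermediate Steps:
n(b) = 10 (n(b) = 5 + 5 = 10)
v(M, s) = -10/3 - s/3 (v(M, s) = -(s + 10)/3 = -(10 + s)/3 = -10/3 - s/3)
G(L, I) = -184 + 184*L (G(L, I) = (L + (-10/3 - ⅓*(-7)))*(76 + 108) = (L + (-10/3 + 7/3))*184 = (L - 1)*184 = (-1 + L)*184 = -184 + 184*L)
√(18509 + G(152, 33)) = √(18509 + (-184 + 184*152)) = √(18509 + (-184 + 27968)) = √(18509 + 27784) = √46293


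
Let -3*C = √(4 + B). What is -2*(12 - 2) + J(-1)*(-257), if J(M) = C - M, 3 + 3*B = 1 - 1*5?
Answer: -277 + 257*√15/9 ≈ -166.40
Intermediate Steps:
B = -7/3 (B = -1 + (1 - 1*5)/3 = -1 + (1 - 5)/3 = -1 + (⅓)*(-4) = -1 - 4/3 = -7/3 ≈ -2.3333)
C = -√15/9 (C = -√(4 - 7/3)/3 = -√15/9 ≈ -0.43033)
J(M) = -M - √15/9 (J(M) = -√15/9 - M = -M - √15/9)
-2*(12 - 2) + J(-1)*(-257) = -2*(12 - 2) + (-1*(-1) - √15/9)*(-257) = -2*10 + (1 - √15/9)*(-257) = -20 + (-257 + 257*√15/9) = -277 + 257*√15/9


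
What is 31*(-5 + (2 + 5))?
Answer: 62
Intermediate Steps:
31*(-5 + (2 + 5)) = 31*(-5 + 7) = 31*2 = 62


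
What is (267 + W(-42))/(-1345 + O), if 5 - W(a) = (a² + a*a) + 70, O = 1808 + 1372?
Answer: -3326/1835 ≈ -1.8125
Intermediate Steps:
O = 3180
W(a) = -65 - 2*a² (W(a) = 5 - ((a² + a*a) + 70) = 5 - ((a² + a²) + 70) = 5 - (2*a² + 70) = 5 - (70 + 2*a²) = 5 + (-70 - 2*a²) = -65 - 2*a²)
(267 + W(-42))/(-1345 + O) = (267 + (-65 - 2*(-42)²))/(-1345 + 3180) = (267 + (-65 - 2*1764))/1835 = (267 + (-65 - 3528))*(1/1835) = (267 - 3593)*(1/1835) = -3326*1/1835 = -3326/1835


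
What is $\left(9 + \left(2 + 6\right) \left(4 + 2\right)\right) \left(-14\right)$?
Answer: $-798$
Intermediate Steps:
$\left(9 + \left(2 + 6\right) \left(4 + 2\right)\right) \left(-14\right) = \left(9 + 8 \cdot 6\right) \left(-14\right) = \left(9 + 48\right) \left(-14\right) = 57 \left(-14\right) = -798$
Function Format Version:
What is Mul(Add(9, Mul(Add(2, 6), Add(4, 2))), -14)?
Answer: -798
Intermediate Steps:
Mul(Add(9, Mul(Add(2, 6), Add(4, 2))), -14) = Mul(Add(9, Mul(8, 6)), -14) = Mul(Add(9, 48), -14) = Mul(57, -14) = -798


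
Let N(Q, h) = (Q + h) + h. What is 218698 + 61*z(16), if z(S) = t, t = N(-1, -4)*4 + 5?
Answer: 216807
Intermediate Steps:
N(Q, h) = Q + 2*h
t = -31 (t = (-1 + 2*(-4))*4 + 5 = (-1 - 8)*4 + 5 = -9*4 + 5 = -36 + 5 = -31)
z(S) = -31
218698 + 61*z(16) = 218698 + 61*(-31) = 218698 - 1891 = 216807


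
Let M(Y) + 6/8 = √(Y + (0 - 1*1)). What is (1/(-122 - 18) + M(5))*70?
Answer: 87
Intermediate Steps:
M(Y) = -¾ + √(-1 + Y) (M(Y) = -¾ + √(Y + (0 - 1*1)) = -¾ + √(Y + (0 - 1)) = -¾ + √(Y - 1) = -¾ + √(-1 + Y))
(1/(-122 - 18) + M(5))*70 = (1/(-122 - 18) + (-¾ + √(-1 + 5)))*70 = (1/(-140) + (-¾ + √4))*70 = (-1/140 + (-¾ + 2))*70 = (-1/140 + 5/4)*70 = (87/70)*70 = 87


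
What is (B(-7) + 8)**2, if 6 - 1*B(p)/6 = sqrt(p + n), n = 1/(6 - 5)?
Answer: 1720 - 528*I*sqrt(6) ≈ 1720.0 - 1293.3*I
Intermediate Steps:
n = 1 (n = 1/1 = 1)
B(p) = 36 - 6*sqrt(1 + p) (B(p) = 36 - 6*sqrt(p + 1) = 36 - 6*sqrt(1 + p))
(B(-7) + 8)**2 = ((36 - 6*sqrt(1 - 7)) + 8)**2 = ((36 - 6*I*sqrt(6)) + 8)**2 = (44 - 6*I*sqrt(6))**2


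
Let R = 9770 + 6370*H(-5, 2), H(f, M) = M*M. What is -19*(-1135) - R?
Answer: -13685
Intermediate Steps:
H(f, M) = M²
R = 35250 (R = 9770 + 6370*2² = 9770 + 6370*4 = 9770 + 25480 = 35250)
-19*(-1135) - R = -19*(-1135) - 1*35250 = 21565 - 35250 = -13685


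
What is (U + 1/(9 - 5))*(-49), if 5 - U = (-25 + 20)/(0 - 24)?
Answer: -5929/24 ≈ -247.04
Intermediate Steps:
U = 115/24 (U = 5 - (-25 + 20)/(0 - 24) = 5 - (-5)/(-24) = 5 - (-5)*(-1)/24 = 5 - 1*5/24 = 5 - 5/24 = 115/24 ≈ 4.7917)
(U + 1/(9 - 5))*(-49) = (115/24 + 1/(9 - 5))*(-49) = (115/24 + 1/4)*(-49) = (121/24)*(-49) = -5929/24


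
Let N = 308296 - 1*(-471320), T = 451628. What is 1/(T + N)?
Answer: 1/1231244 ≈ 8.1219e-7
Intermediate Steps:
N = 779616 (N = 308296 + 471320 = 779616)
1/(T + N) = 1/(451628 + 779616) = 1/1231244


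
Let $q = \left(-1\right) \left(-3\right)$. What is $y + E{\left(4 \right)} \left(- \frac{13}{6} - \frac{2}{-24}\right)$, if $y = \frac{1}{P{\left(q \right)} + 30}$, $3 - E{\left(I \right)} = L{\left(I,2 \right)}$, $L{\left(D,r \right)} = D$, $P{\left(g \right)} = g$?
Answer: $\frac{93}{44} \approx 2.1136$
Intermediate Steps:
$q = 3$
$E{\left(I \right)} = 3 - I$
$y = \frac{1}{33}$ ($y = \frac{1}{3 + 30} = \frac{1}{33} \approx 0.030303$)
$y + E{\left(4 \right)} \left(- \frac{13}{6} - \frac{2}{-24}\right) = \frac{1}{33} + \left(3 - 4\right) \left(- \frac{13}{6} - \frac{2}{-24}\right) = \frac{1}{33} + \left(3 - 4\right) \left(\left(-13\right) \frac{1}{6} - - \frac{1}{12}\right) = \frac{1}{33} - \left(- \frac{13}{6} + \frac{1}{12}\right) = \frac{1}{33} - - \frac{25}{12} = \frac{1}{33} + \frac{25}{12} = \frac{93}{44}$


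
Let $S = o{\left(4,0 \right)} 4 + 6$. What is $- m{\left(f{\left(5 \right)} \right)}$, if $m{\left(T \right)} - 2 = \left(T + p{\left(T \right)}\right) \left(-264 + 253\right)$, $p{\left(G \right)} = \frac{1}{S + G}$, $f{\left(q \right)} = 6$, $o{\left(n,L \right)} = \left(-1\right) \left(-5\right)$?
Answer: $\frac{2059}{32} \approx 64.344$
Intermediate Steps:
$o{\left(n,L \right)} = 5$
$S = 26$ ($S = 5 \cdot 4 + 6 = 20 + 6 = 26$)
$p{\left(G \right)} = \frac{1}{26 + G}$
$m{\left(T \right)} = 2 - 11 T - \frac{11}{26 + T}$ ($m{\left(T \right)} = 2 + \left(T + \frac{1}{26 + T}\right) \left(-264 + 253\right) = 2 + \left(T + \frac{1}{26 + T}\right) \left(-11\right) = 2 - \left(11 T + \frac{11}{26 + T}\right) = 2 - 11 T - \frac{11}{26 + T}$)
$- m{\left(f{\left(5 \right)} \right)} = - \frac{-11 + \left(2 - 66\right) \left(26 + 6\right)}{26 + 6} = - \frac{-11 + \left(2 - 66\right) 32}{32} = - \frac{-11 - 2048}{32} = - \frac{-2059}{32} = \left(-1\right) \left(- \frac{2059}{32}\right) = \frac{2059}{32}$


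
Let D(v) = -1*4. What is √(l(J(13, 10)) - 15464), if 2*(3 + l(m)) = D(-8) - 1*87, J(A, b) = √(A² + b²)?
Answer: 5*I*√2482/2 ≈ 124.55*I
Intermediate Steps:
D(v) = -4
l(m) = -97/2 (l(m) = -3 + (-4 - 1*87)/2 = -3 + (-4 - 87)/2 = -3 + (½)*(-91) = -3 - 91/2 = -97/2)
√(l(J(13, 10)) - 15464) = √(-97/2 - 15464) = √(-31025/2) = 5*I*√2482/2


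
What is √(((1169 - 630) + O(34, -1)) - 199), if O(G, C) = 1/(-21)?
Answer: 11*√1239/21 ≈ 18.438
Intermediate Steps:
O(G, C) = -1/21
√(((1169 - 630) + O(34, -1)) - 199) = √(((1169 - 630) - 1/21) - 199) = √((539 - 1/21) - 199) = √(11318/21 - 199) = √(7139/21) = 11*√1239/21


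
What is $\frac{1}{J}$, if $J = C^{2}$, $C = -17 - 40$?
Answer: $\frac{1}{3249} \approx 0.00030779$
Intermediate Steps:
$C = -57$
$J = 3249$ ($J = \left(-57\right)^{2} = 3249$)
$\frac{1}{J} = \frac{1}{3249}$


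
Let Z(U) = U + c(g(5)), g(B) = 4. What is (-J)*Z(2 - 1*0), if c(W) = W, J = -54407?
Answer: 326442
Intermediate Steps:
Z(U) = 4 + U (Z(U) = U + 4 = 4 + U)
(-J)*Z(2 - 1*0) = (-1*(-54407))*(4 + (2 - 1*0)) = 54407*(4 + (2 + 0)) = 54407*(4 + 2) = 54407*6 = 326442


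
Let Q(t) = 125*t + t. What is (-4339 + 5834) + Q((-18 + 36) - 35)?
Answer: -647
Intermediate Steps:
Q(t) = 126*t
(-4339 + 5834) + Q((-18 + 36) - 35) = (-4339 + 5834) + 126*((-18 + 36) - 35) = 1495 + 126*(18 - 35) = 1495 + 126*(-17) = 1495 - 2142 = -647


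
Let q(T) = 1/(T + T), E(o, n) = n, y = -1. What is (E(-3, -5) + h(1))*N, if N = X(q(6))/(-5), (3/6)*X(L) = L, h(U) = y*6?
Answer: 11/30 ≈ 0.36667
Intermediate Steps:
h(U) = -6 (h(U) = -1*6 = -6)
q(T) = 1/(2*T)
X(L) = 2*L
N = -1/30 (N = (2*((½)/6))/(-5) = (2*((½)*(⅙)))*(-⅕) = (2*(1/12))*(-⅕) = (⅙)*(-⅕) = -1/30 ≈ -0.033333)
(E(-3, -5) + h(1))*N = (-5 - 6)*(-1/30) = -11*(-1/30) = 11/30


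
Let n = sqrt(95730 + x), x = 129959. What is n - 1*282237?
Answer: -282237 + sqrt(225689) ≈ -2.8176e+5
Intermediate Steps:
n = sqrt(225689) (n = sqrt(95730 + 129959) = sqrt(225689) ≈ 475.07)
n - 1*282237 = sqrt(225689) - 1*282237 = sqrt(225689) - 282237 = -282237 + sqrt(225689)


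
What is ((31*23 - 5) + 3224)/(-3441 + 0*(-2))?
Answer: -3932/3441 ≈ -1.1427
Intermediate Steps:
((31*23 - 5) + 3224)/(-3441 + 0*(-2)) = ((713 - 5) + 3224)/(-3441 + 0) = (708 + 3224)/(-3441) = 3932*(-1/3441) = -3932/3441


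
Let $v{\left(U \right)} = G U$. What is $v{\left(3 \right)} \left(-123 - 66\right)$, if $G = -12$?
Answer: $6804$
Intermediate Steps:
$v{\left(U \right)} = - 12 U$
$v{\left(3 \right)} \left(-123 - 66\right) = \left(-12\right) 3 \left(-123 - 66\right) = \left(-36\right) \left(-189\right) = 6804$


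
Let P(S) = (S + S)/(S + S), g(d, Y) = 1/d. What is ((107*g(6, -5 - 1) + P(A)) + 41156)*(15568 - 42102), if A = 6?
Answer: -3277599083/3 ≈ -1.0925e+9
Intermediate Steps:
P(S) = 1 (P(S) = (2*S)/((2*S)) = (2*S)*(1/(2*S)) = 1)
((107*g(6, -5 - 1) + P(A)) + 41156)*(15568 - 42102) = ((107/6 + 1) + 41156)*(15568 - 42102) = ((107*(⅙) + 1) + 41156)*(-26534) = ((107/6 + 1) + 41156)*(-26534) = (113/6 + 41156)*(-26534) = (247049/6)*(-26534) = -3277599083/3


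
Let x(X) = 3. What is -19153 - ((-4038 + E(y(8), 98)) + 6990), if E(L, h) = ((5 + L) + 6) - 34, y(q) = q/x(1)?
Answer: -66254/3 ≈ -22085.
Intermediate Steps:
y(q) = q/3
E(L, h) = -23 + L (E(L, h) = (11 + L) - 34 = -23 + L)
-19153 - ((-4038 + E(y(8), 98)) + 6990) = -19153 - ((-4038 + (-23 + (⅓)*8)) + 6990) = -19153 - ((-4038 + (-23 + 8/3)) + 6990) = -19153 - ((-4038 - 61/3) + 6990) = -19153 - (-12175/3 + 6990) = -19153 - 1*8795/3 = -19153 - 8795/3 = -66254/3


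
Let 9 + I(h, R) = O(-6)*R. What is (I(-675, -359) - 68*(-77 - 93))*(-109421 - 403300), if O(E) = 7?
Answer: -4633972398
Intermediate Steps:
I(h, R) = -9 + 7*R
(I(-675, -359) - 68*(-77 - 93))*(-109421 - 403300) = ((-9 + 7*(-359)) - 68*(-77 - 93))*(-109421 - 403300) = ((-9 - 2513) - 68*(-170))*(-512721) = (-2522 + 11560)*(-512721) = 9038*(-512721) = -4633972398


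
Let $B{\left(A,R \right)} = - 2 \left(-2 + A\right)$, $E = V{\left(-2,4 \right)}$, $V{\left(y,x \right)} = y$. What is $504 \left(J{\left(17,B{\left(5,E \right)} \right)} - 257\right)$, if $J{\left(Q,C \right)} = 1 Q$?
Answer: $-120960$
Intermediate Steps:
$E = -2$
$B{\left(A,R \right)} = 4 - 2 A$
$J{\left(Q,C \right)} = Q$
$504 \left(J{\left(17,B{\left(5,E \right)} \right)} - 257\right) = 504 \left(17 - 257\right) = 504 \left(-240\right) = -120960$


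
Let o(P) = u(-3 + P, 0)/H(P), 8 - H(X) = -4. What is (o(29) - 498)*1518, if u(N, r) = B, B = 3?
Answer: -1511169/2 ≈ -7.5558e+5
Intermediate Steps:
u(N, r) = 3
H(X) = 12 (H(X) = 8 - 1*(-4) = 8 + 4 = 12)
o(P) = 1/4 (o(P) = 3/12 = 3*(1/12) = 1/4)
(o(29) - 498)*1518 = (1/4 - 498)*1518 = -1991/4*1518 = -1511169/2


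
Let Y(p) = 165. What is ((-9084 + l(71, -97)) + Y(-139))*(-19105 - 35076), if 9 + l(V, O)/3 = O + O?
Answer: 516236568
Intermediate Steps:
l(V, O) = -27 + 6*O (l(V, O) = -27 + 3*(O + O) = -27 + 3*(2*O) = -27 + 6*O)
((-9084 + l(71, -97)) + Y(-139))*(-19105 - 35076) = ((-9084 + (-27 + 6*(-97))) + 165)*(-19105 - 35076) = ((-9084 + (-27 - 582)) + 165)*(-54181) = ((-9084 - 609) + 165)*(-54181) = (-9693 + 165)*(-54181) = -9528*(-54181) = 516236568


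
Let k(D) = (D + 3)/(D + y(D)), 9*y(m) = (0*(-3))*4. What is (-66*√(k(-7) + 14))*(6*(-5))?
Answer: 1980*√714/7 ≈ 7558.2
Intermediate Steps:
y(m) = 0 (y(m) = ((0*(-3))*4)/9 = (0*4)/9 = (⅑)*0 = 0)
k(D) = (3 + D)/D (k(D) = (D + 3)/(D + 0) = (3 + D)/D)
(-66*√(k(-7) + 14))*(6*(-5)) = (-66*√((3 - 7)/(-7) + 14))*(6*(-5)) = -66*√(-⅐*(-4) + 14)*(-30) = -66*√(4/7 + 14)*(-30) = -66*√714/7*(-30) = 1980*√714/7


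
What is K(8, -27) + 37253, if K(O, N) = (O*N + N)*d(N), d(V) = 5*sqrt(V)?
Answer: 37253 - 3645*I*sqrt(3) ≈ 37253.0 - 6313.3*I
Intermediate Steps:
K(O, N) = 5*sqrt(N)*(N + N*O) (K(O, N) = (O*N + N)*(5*sqrt(N)) = (N*O + N)*(5*sqrt(N)) = (N + N*O)*(5*sqrt(N)) = 5*sqrt(N)*(N + N*O))
K(8, -27) + 37253 = 5*(-27)**(3/2)*(1 + 8) + 37253 = 5*(-81*I*sqrt(3))*9 + 37253 = -3645*I*sqrt(3) + 37253 = 37253 - 3645*I*sqrt(3)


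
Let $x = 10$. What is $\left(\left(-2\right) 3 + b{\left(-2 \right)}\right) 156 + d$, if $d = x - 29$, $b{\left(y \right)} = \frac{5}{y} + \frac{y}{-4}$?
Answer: $-1267$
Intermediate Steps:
$b{\left(y \right)} = \frac{5}{y} - \frac{y}{4}$ ($b{\left(y \right)} = \frac{5}{y} + y \left(- \frac{1}{4}\right) = \frac{5}{y} - \frac{y}{4}$)
$d = -19$ ($d = 10 - 29 = -19$)
$\left(\left(-2\right) 3 + b{\left(-2 \right)}\right) 156 + d = \left(\left(-2\right) 3 + \left(\frac{5}{-2} - - \frac{1}{2}\right)\right) 156 - 19 = \left(-6 + \left(5 \left(- \frac{1}{2}\right) + \frac{1}{2}\right)\right) 156 - 19 = \left(-6 + \left(- \frac{5}{2} + \frac{1}{2}\right)\right) 156 - 19 = \left(-6 - 2\right) 156 - 19 = \left(-8\right) 156 - 19 = -1248 - 19 = -1267$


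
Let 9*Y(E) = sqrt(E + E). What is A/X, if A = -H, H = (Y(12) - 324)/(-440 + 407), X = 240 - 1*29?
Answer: -108/2321 + 2*sqrt(6)/62667 ≈ -0.046453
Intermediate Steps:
Y(E) = sqrt(2)*sqrt(E)/9 (Y(E) = sqrt(E + E)/9 = sqrt(2*E)/9 = (sqrt(2)*sqrt(E))/9 = sqrt(2)*sqrt(E)/9)
X = 211 (X = 240 - 29 = 211)
H = 108/11 - 2*sqrt(6)/297 (H = (sqrt(2)*sqrt(12)/9 - 324)/(-440 + 407) = (sqrt(2)*(2*sqrt(3))/9 - 324)/(-33) = (2*sqrt(6)/9 - 324)*(-1/33) = (-324 + 2*sqrt(6)/9)*(-1/33) = 108/11 - 2*sqrt(6)/297 ≈ 9.8017)
A = -108/11 + 2*sqrt(6)/297 (A = -(108/11 - 2*sqrt(6)/297) = -108/11 + 2*sqrt(6)/297 ≈ -9.8017)
A/X = (-108/11 + 2*sqrt(6)/297)/211 = (-108/11 + 2*sqrt(6)/297)*(1/211) = -108/2321 + 2*sqrt(6)/62667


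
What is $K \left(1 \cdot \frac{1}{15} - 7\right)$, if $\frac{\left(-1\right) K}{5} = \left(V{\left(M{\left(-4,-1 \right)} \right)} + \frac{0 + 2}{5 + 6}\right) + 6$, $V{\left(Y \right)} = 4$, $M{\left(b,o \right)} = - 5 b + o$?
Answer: $\frac{11648}{33} \approx 352.97$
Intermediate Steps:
$M{\left(b,o \right)} = o - 5 b$
$K = - \frac{560}{11}$ ($K = - 5 \left(\left(4 + \frac{0 + 2}{5 + 6}\right) + 6\right) = - 5 \left(\left(4 + \frac{2}{11}\right) + 6\right) = - 5 \left(\frac{46}{11} + 6\right) = \left(-5\right) \frac{112}{11} = - \frac{560}{11} \approx -50.909$)
$K \left(1 \cdot \frac{1}{15} - 7\right) = - \frac{560 \left(1 \cdot \frac{1}{15} - 7\right)}{11} = - \frac{560 \left(\frac{1}{15} - 7\right)}{11} = \left(- \frac{560}{11}\right) \left(- \frac{104}{15}\right) = \frac{11648}{33}$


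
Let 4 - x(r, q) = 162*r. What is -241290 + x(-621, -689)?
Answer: -140684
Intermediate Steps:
x(r, q) = 4 - 162*r
-241290 + x(-621, -689) = -241290 + (4 - 162*(-621)) = -241290 + (4 + 100602) = -241290 + 100606 = -140684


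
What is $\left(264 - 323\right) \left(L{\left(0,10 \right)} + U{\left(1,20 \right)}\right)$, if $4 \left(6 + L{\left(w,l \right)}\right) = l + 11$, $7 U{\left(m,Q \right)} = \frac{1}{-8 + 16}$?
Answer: $\frac{2419}{56} \approx 43.196$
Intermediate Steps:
$U{\left(m,Q \right)} = \frac{1}{56}$ ($U{\left(m,Q \right)} = \frac{1}{7 \left(-8 + 16\right)} = \frac{1}{7 \cdot 8} = \frac{1}{7} \cdot \frac{1}{8} = \frac{1}{56}$)
$L{\left(w,l \right)} = - \frac{13}{4} + \frac{l}{4}$ ($L{\left(w,l \right)} = -6 + \frac{l + 11}{4} = -6 + \frac{11 + l}{4} = -6 + \left(\frac{11}{4} + \frac{l}{4}\right) = - \frac{13}{4} + \frac{l}{4}$)
$\left(264 - 323\right) \left(L{\left(0,10 \right)} + U{\left(1,20 \right)}\right) = \left(264 - 323\right) \left(\left(- \frac{13}{4} + \frac{1}{4} \cdot 10\right) + \frac{1}{56}\right) = - 59 \left(\left(- \frac{13}{4} + \frac{5}{2}\right) + \frac{1}{56}\right) = - 59 \left(- \frac{3}{4} + \frac{1}{56}\right) = \left(-59\right) \left(- \frac{41}{56}\right) = \frac{2419}{56}$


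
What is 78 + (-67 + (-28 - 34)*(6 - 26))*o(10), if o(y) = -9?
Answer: -10479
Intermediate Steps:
78 + (-67 + (-28 - 34)*(6 - 26))*o(10) = 78 + (-67 + (-28 - 34)*(6 - 26))*(-9) = 78 + (-67 - 62*(-20))*(-9) = 78 + (-67 + 1240)*(-9) = 78 + 1173*(-9) = 78 - 10557 = -10479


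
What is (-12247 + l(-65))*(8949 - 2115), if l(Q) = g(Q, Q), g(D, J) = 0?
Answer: -83695998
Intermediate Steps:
l(Q) = 0
(-12247 + l(-65))*(8949 - 2115) = (-12247 + 0)*(8949 - 2115) = -12247*6834 = -83695998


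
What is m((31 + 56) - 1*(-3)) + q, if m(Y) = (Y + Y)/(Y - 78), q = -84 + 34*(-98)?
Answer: -3401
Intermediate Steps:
q = -3416 (q = -84 - 3332 = -3416)
m(Y) = 2*Y/(-78 + Y) (m(Y) = (2*Y)/(-78 + Y) = 2*Y/(-78 + Y))
m((31 + 56) - 1*(-3)) + q = 2*((31 + 56) - 1*(-3))/(-78 + ((31 + 56) - 1*(-3))) - 3416 = 2*(87 + 3)/(-78 + (87 + 3)) - 3416 = 2*90/(-78 + 90) - 3416 = 2*90/12 - 3416 = 2*90*(1/12) - 3416 = 15 - 3416 = -3401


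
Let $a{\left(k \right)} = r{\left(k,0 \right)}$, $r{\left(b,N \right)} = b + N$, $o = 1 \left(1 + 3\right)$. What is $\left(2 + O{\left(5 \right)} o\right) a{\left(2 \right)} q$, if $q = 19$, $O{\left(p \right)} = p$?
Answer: $836$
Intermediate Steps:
$o = 4$ ($o = 1 \cdot 4 = 4$)
$r{\left(b,N \right)} = N + b$
$a{\left(k \right)} = k$ ($a{\left(k \right)} = 0 + k = k$)
$\left(2 + O{\left(5 \right)} o\right) a{\left(2 \right)} q = \left(2 + 5 \cdot 4\right) 2 \cdot 19 = \left(2 + 20\right) 2 \cdot 19 = 22 \cdot 2 \cdot 19 = 44 \cdot 19 = 836$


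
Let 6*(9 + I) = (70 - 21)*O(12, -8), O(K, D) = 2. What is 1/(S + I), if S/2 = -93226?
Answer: -3/559334 ≈ -5.3635e-6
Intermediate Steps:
S = -186452 (S = 2*(-93226) = -186452)
I = 22/3 (I = -9 + ((70 - 21)*2)/6 = -9 + (49*2)/6 = -9 + (1/6)*98 = -9 + 49/3 = 22/3 ≈ 7.3333)
1/(S + I) = 1/(-186452 + 22/3) = 1/(-559334/3) = -3/559334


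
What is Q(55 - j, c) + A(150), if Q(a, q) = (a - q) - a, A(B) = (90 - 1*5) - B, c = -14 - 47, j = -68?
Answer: -4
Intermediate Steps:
c = -61
A(B) = 85 - B (A(B) = (90 - 5) - B = 85 - B)
Q(a, q) = -q
Q(55 - j, c) + A(150) = -1*(-61) + (85 - 1*150) = 61 + (85 - 150) = 61 - 65 = -4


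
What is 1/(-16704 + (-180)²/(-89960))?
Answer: -2249/37568106 ≈ -5.9865e-5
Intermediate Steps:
1/(-16704 + (-180)²/(-89960)) = 1/(-16704 + 32400*(-1/89960)) = 1/(-16704 - 810/2249) = 1/(-37568106/2249) = -2249/37568106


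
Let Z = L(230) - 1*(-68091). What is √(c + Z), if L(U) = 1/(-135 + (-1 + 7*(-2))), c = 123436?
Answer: √172374294/30 ≈ 437.64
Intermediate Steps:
L(U) = -1/150 (L(U) = 1/(-135 + (-1 - 14)) = 1/(-135 - 15) = 1/(-150) = -1/150)
Z = 10213649/150 (Z = -1/150 - 1*(-68091) = -1/150 + 68091 = 10213649/150 ≈ 68091.)
√(c + Z) = √(123436 + 10213649/150) = √(28729049/150) = √172374294/30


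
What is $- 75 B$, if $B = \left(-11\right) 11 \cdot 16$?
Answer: $145200$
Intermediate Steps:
$B = -1936$ ($B = \left(-121\right) 16 = -1936$)
$- 75 B = \left(-75\right) \left(-1936\right) = 145200$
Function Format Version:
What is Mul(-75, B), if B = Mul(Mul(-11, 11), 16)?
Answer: 145200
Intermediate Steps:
B = -1936 (B = Mul(-121, 16) = -1936)
Mul(-75, B) = Mul(-75, -1936) = 145200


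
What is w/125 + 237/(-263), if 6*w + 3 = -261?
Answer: -41197/32875 ≈ -1.2531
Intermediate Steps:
w = -44 (w = -1/2 + (1/6)*(-261) = -1/2 - 87/2 = -44)
w/125 + 237/(-263) = -44/125 + 237/(-263) = -44*1/125 + 237*(-1/263) = -44/125 - 237/263 = -41197/32875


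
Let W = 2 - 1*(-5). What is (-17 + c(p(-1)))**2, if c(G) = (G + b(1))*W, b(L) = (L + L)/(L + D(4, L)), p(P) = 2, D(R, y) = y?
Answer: 16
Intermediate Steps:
W = 7 (W = 2 + 5 = 7)
b(L) = 1 (b(L) = (L + L)/(L + L) = (2*L)/((2*L)) = (2*L)*(1/(2*L)) = 1)
c(G) = 7 + 7*G (c(G) = (G + 1)*7 = (1 + G)*7 = 7 + 7*G)
(-17 + c(p(-1)))**2 = (-17 + (7 + 7*2))**2 = (-17 + (7 + 14))**2 = (-17 + 21)**2 = 4**2 = 16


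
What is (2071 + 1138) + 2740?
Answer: 5949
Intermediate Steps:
(2071 + 1138) + 2740 = 3209 + 2740 = 5949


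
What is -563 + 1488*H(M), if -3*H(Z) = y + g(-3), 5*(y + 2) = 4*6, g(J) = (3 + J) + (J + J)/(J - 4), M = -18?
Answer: -83193/35 ≈ -2376.9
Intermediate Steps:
g(J) = 3 + J + 2*J/(-4 + J) (g(J) = (3 + J) + (2*J)/(-4 + J) = (3 + J) + 2*J/(-4 + J) = 3 + J + 2*J/(-4 + J))
y = 14/5 (y = -2 + (4*6)/5 = -2 + (⅕)*24 = -2 + 24/5 = 14/5 ≈ 2.8000)
H(Z) = -128/105 (H(Z) = -(14/5 + (-12 - 3 + (-3)²)/(-4 - 3))/3 = -(14/5 + (-12 - 3 + 9)/(-7))/3 = -(14/5 - ⅐*(-6))/3 = -(14/5 + 6/7)/3 = -⅓*128/35 = -128/105)
-563 + 1488*H(M) = -563 + 1488*(-128/105) = -563 - 63488/35 = -83193/35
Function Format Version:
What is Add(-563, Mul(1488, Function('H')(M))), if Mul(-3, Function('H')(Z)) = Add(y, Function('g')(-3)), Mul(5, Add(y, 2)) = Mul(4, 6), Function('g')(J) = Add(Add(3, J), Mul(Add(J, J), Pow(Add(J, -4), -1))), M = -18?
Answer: Rational(-83193, 35) ≈ -2376.9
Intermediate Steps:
Function('g')(J) = Add(3, J, Mul(2, J, Pow(Add(-4, J), -1))) (Function('g')(J) = Add(Add(3, J), Mul(Mul(2, J), Pow(Add(-4, J), -1))) = Add(Add(3, J), Mul(2, J, Pow(Add(-4, J), -1))) = Add(3, J, Mul(2, J, Pow(Add(-4, J), -1))))
y = Rational(14, 5) (y = Add(-2, Mul(Rational(1, 5), Mul(4, 6))) = Add(-2, Mul(Rational(1, 5), 24)) = Add(-2, Rational(24, 5)) = Rational(14, 5) ≈ 2.8000)
Function('H')(Z) = Rational(-128, 105) (Function('H')(Z) = Mul(Rational(-1, 3), Add(Rational(14, 5), Mul(Pow(Add(-4, -3), -1), Add(-12, -3, Pow(-3, 2))))) = Mul(Rational(-1, 3), Add(Rational(14, 5), Mul(Pow(-7, -1), Add(-12, -3, 9)))) = Mul(Rational(-1, 3), Add(Rational(14, 5), Mul(Rational(-1, 7), -6))) = Mul(Rational(-1, 3), Add(Rational(14, 5), Rational(6, 7))) = Mul(Rational(-1, 3), Rational(128, 35)) = Rational(-128, 105))
Add(-563, Mul(1488, Function('H')(M))) = Add(-563, Mul(1488, Rational(-128, 105))) = Add(-563, Rational(-63488, 35)) = Rational(-83193, 35)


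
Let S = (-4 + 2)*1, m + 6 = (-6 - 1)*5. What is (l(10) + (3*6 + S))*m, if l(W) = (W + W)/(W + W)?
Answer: -697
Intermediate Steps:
m = -41 (m = -6 + (-6 - 1)*5 = -6 - 7*5 = -6 - 35 = -41)
l(W) = 1 (l(W) = (2*W)/((2*W)) = (2*W)*(1/(2*W)) = 1)
S = -2 (S = -2*1 = -2)
(l(10) + (3*6 + S))*m = (1 + (3*6 - 2))*(-41) = (1 + (18 - 2))*(-41) = (1 + 16)*(-41) = 17*(-41) = -697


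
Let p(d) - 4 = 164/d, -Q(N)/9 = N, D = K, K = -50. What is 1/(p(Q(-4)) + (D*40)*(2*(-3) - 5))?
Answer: 9/198077 ≈ 4.5437e-5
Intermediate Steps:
D = -50
Q(N) = -9*N
p(d) = 4 + 164/d
1/(p(Q(-4)) + (D*40)*(2*(-3) - 5)) = 1/((4 + 164/((-9*(-4)))) + (-50*40)*(2*(-3) - 5)) = 1/((4 + 164/36) - 2000*(-6 - 5)) = 1/((4 + 164*(1/36)) - 2000*(-11)) = 1/((4 + 41/9) + 22000) = 1/(77/9 + 22000) = 1/(198077/9) = 9/198077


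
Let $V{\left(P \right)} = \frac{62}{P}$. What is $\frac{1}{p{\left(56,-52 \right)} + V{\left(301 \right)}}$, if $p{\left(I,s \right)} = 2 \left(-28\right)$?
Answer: $- \frac{301}{16794} \approx -0.017923$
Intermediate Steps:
$p{\left(I,s \right)} = -56$
$\frac{1}{p{\left(56,-52 \right)} + V{\left(301 \right)}} = \frac{1}{-56 + \frac{62}{301}} = \frac{1}{- \frac{16794}{301}} = - \frac{301}{16794}$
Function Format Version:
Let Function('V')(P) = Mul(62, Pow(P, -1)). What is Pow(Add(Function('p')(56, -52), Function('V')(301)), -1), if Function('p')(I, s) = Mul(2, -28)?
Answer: Rational(-301, 16794) ≈ -0.017923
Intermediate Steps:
Function('p')(I, s) = -56
Pow(Add(Function('p')(56, -52), Function('V')(301)), -1) = Pow(Add(-56, Mul(62, Pow(301, -1))), -1) = Pow(Add(-56, Mul(62, Rational(1, 301))), -1) = Pow(Add(-56, Rational(62, 301)), -1) = Pow(Rational(-16794, 301), -1) = Rational(-301, 16794)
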